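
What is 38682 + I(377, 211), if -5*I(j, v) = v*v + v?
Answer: 148678/5 ≈ 29736.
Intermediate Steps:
I(j, v) = -v/5 - v²/5 (I(j, v) = -(v*v + v)/5 = -(v² + v)/5 = -(v + v²)/5 = -v/5 - v²/5)
38682 + I(377, 211) = 38682 - ⅕*211*(1 + 211) = 38682 - ⅕*211*212 = 38682 - 44732/5 = 148678/5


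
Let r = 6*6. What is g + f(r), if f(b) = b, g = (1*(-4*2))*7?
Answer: -20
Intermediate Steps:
g = -56 (g = (1*(-8))*7 = -8*7 = -56)
r = 36
g + f(r) = -56 + 36 = -20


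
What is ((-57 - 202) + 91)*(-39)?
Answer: 6552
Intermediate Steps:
((-57 - 202) + 91)*(-39) = (-259 + 91)*(-39) = -168*(-39) = 6552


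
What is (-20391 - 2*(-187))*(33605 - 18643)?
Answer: -299494354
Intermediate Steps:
(-20391 - 2*(-187))*(33605 - 18643) = (-20391 + 374)*14962 = -20017*14962 = -299494354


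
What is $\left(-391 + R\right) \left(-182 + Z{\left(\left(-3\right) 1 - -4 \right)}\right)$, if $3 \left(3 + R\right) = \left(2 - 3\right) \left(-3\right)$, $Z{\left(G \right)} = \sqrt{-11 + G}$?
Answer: $71526 - 393 i \sqrt{10} \approx 71526.0 - 1242.8 i$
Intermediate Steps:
$R = -2$ ($R = -3 + \frac{\left(2 - 3\right) \left(-3\right)}{3} = -3 + \frac{\left(-1\right) \left(-3\right)}{3} = -3 + \frac{1}{3} \cdot 3 = -3 + 1 = -2$)
$\left(-391 + R\right) \left(-182 + Z{\left(\left(-3\right) 1 - -4 \right)}\right) = \left(-391 - 2\right) \left(-182 + \sqrt{-11 - -1}\right) = - 393 \left(-182 + \sqrt{-11 + \left(-3 + 4\right)}\right) = - 393 \left(-182 + \sqrt{-11 + 1}\right) = - 393 \left(-182 + \sqrt{-10}\right) = - 393 \left(-182 + i \sqrt{10}\right) = 71526 - 393 i \sqrt{10}$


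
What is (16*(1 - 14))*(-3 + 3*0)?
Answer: 624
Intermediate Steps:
(16*(1 - 14))*(-3 + 3*0) = (16*(-13))*(-3 + 0) = -208*(-3) = 624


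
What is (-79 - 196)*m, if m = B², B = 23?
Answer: -145475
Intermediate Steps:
m = 529 (m = 23² = 529)
(-79 - 196)*m = (-79 - 196)*529 = -275*529 = -145475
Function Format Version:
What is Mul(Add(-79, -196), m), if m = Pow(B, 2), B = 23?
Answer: -145475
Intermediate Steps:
m = 529 (m = Pow(23, 2) = 529)
Mul(Add(-79, -196), m) = Mul(Add(-79, -196), 529) = Mul(-275, 529) = -145475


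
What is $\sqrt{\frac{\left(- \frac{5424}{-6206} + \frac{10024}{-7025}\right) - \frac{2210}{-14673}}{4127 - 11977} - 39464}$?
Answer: $\frac{i \sqrt{99516352580712095207640431396781}}{50216527083075} \approx 198.66 i$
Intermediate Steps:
$\sqrt{\frac{\left(- \frac{5424}{-6206} + \frac{10024}{-7025}\right) - \frac{2210}{-14673}}{4127 - 11977} - 39464} = \sqrt{\frac{\left(\left(-5424\right) \left(- \frac{1}{6206}\right) + 10024 \left(- \frac{1}{7025}\right)\right) - - \frac{2210}{14673}}{-7850} - 39464} = \sqrt{\left(\left(\frac{2712}{3103} - \frac{10024}{7025}\right) + \frac{2210}{14673}\right) \left(- \frac{1}{7850}\right) - 39464} = \sqrt{\left(- \frac{12052672}{21798575} + \frac{2210}{14673}\right) \left(- \frac{1}{7850}\right) - 39464} = \sqrt{\left(- \frac{128674005506}{319850490975}\right) \left(- \frac{1}{7850}\right) - 39464} = \sqrt{\frac{64337002753}{1255413177076875} - 39464} = \sqrt{- \frac{49543625555824792247}{1255413177076875}} = \frac{i \sqrt{99516352580712095207640431396781}}{50216527083075}$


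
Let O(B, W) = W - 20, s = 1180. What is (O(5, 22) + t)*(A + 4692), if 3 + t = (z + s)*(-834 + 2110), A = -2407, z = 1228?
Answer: 7020906995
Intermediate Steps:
t = 3072605 (t = -3 + (1228 + 1180)*(-834 + 2110) = -3 + 2408*1276 = -3 + 3072608 = 3072605)
O(B, W) = -20 + W
(O(5, 22) + t)*(A + 4692) = ((-20 + 22) + 3072605)*(-2407 + 4692) = (2 + 3072605)*2285 = 3072607*2285 = 7020906995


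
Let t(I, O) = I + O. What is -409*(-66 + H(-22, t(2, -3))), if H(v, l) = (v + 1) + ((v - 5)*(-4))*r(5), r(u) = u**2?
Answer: -1068717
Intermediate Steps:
H(v, l) = 501 - 99*v (H(v, l) = (v + 1) + ((v - 5)*(-4))*5**2 = (1 + v) + ((-5 + v)*(-4))*25 = (1 + v) + (20 - 4*v)*25 = (1 + v) + (500 - 100*v) = 501 - 99*v)
-409*(-66 + H(-22, t(2, -3))) = -409*(-66 + (501 - 99*(-22))) = -409*(-66 + (501 + 2178)) = -409*(-66 + 2679) = -409*2613 = -1068717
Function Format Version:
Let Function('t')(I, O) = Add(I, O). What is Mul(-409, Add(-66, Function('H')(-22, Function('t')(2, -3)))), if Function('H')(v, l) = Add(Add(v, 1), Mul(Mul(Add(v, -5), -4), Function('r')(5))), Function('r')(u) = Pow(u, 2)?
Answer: -1068717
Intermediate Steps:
Function('H')(v, l) = Add(501, Mul(-99, v)) (Function('H')(v, l) = Add(Add(v, 1), Mul(Mul(Add(v, -5), -4), Pow(5, 2))) = Add(Add(1, v), Mul(Mul(Add(-5, v), -4), 25)) = Add(Add(1, v), Mul(Add(20, Mul(-4, v)), 25)) = Add(Add(1, v), Add(500, Mul(-100, v))) = Add(501, Mul(-99, v)))
Mul(-409, Add(-66, Function('H')(-22, Function('t')(2, -3)))) = Mul(-409, Add(-66, Add(501, Mul(-99, -22)))) = Mul(-409, Add(-66, Add(501, 2178))) = Mul(-409, Add(-66, 2679)) = Mul(-409, 2613) = -1068717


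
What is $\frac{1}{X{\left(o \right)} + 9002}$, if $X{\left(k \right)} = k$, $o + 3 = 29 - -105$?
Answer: $\frac{1}{9133} \approx 0.00010949$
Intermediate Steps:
$o = 131$ ($o = -3 + \left(29 - -105\right) = -3 + \left(29 + 105\right) = -3 + 134 = 131$)
$\frac{1}{X{\left(o \right)} + 9002} = \frac{1}{131 + 9002} = \frac{1}{9133}$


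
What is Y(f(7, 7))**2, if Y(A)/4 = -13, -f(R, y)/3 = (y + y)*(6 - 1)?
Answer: 2704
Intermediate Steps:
f(R, y) = -30*y (f(R, y) = -3*(y + y)*(6 - 1) = -3*2*y*5 = -30*y)
Y(A) = -52 (Y(A) = 4*(-13) = -52)
Y(f(7, 7))**2 = (-52)**2 = 2704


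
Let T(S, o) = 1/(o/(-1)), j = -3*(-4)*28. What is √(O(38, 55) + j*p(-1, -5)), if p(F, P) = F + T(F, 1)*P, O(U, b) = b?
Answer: √1399 ≈ 37.403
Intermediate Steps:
j = 336 (j = 12*28 = 336)
T(S, o) = -1/o (T(S, o) = 1/(o*(-1)) = 1/(-o) = -1/o)
p(F, P) = F - P (p(F, P) = F + (-1/1)*P = F + (-1*1)*P = F - P)
√(O(38, 55) + j*p(-1, -5)) = √(55 + 336*(-1 - 1*(-5))) = √(55 + 336*(-1 + 5)) = √(55 + 336*4) = √(55 + 1344) = √1399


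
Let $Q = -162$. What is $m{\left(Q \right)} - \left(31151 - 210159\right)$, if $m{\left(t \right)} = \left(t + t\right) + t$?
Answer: $178522$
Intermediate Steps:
$m{\left(t \right)} = 3 t$ ($m{\left(t \right)} = 2 t + t = 3 t$)
$m{\left(Q \right)} - \left(31151 - 210159\right) = 3 \left(-162\right) - \left(31151 - 210159\right) = -486 - -179008 = -486 + 179008 = 178522$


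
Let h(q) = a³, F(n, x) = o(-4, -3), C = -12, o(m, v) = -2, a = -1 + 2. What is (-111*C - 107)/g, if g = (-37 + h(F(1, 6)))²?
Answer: 1225/1296 ≈ 0.94522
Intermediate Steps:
a = 1
F(n, x) = -2
h(q) = 1 (h(q) = 1³ = 1)
g = 1296 (g = (-37 + 1)² = (-36)² = 1296)
(-111*C - 107)/g = (-111*(-12) - 107)/1296 = (1332 - 107)*(1/1296) = 1225*(1/1296) = 1225/1296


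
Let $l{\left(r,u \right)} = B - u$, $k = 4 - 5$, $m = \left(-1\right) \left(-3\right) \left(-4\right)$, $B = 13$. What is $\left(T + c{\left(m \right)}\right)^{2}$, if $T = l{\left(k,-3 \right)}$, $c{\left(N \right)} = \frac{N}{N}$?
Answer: $289$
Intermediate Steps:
$m = -12$ ($m = 3 \left(-4\right) = -12$)
$k = -1$
$c{\left(N \right)} = 1$
$l{\left(r,u \right)} = 13 - u$
$T = 16$ ($T = 13 - -3 = 13 + 3 = 16$)
$\left(T + c{\left(m \right)}\right)^{2} = \left(16 + 1\right)^{2} = 17^{2} = 289$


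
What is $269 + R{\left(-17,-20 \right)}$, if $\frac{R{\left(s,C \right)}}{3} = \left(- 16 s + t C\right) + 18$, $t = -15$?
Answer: $2039$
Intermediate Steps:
$R{\left(s,C \right)} = 54 - 48 s - 45 C$ ($R{\left(s,C \right)} = 3 \left(\left(- 16 s - 15 C\right) + 18\right) = 3 \left(18 - 16 s - 15 C\right) = 54 - 48 s - 45 C$)
$269 + R{\left(-17,-20 \right)} = 269 - -1770 = 269 + \left(54 + 816 + 900\right) = 269 + 1770 = 2039$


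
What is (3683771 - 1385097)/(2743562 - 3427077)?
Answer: -328382/97645 ≈ -3.3630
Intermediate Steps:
(3683771 - 1385097)/(2743562 - 3427077) = 2298674/(-683515) = 2298674*(-1/683515) = -328382/97645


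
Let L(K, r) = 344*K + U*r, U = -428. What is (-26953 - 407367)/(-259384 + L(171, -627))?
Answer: -108580/16949 ≈ -6.4063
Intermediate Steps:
L(K, r) = -428*r + 344*K (L(K, r) = 344*K - 428*r = -428*r + 344*K)
(-26953 - 407367)/(-259384 + L(171, -627)) = (-26953 - 407367)/(-259384 + (-428*(-627) + 344*171)) = -434320/(-259384 + (268356 + 58824)) = -434320/(-259384 + 327180) = -434320/67796 = -434320*1/67796 = -108580/16949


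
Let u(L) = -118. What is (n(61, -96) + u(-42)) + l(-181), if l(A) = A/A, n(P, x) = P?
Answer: -56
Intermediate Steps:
l(A) = 1
(n(61, -96) + u(-42)) + l(-181) = (61 - 118) + 1 = -57 + 1 = -56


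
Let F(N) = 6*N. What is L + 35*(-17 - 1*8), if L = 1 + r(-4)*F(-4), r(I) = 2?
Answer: -922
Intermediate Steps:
L = -47 (L = 1 + 2*(6*(-4)) = 1 + 2*(-24) = 1 - 48 = -47)
L + 35*(-17 - 1*8) = -47 + 35*(-17 - 1*8) = -47 + 35*(-17 - 8) = -47 + 35*(-25) = -47 - 875 = -922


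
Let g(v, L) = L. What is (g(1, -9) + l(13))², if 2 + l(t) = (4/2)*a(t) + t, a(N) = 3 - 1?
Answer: 36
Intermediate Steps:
a(N) = 2
l(t) = 2 + t (l(t) = -2 + ((4/2)*2 + t) = -2 + ((4*(½))*2 + t) = -2 + (2*2 + t) = -2 + (4 + t) = 2 + t)
(g(1, -9) + l(13))² = (-9 + (2 + 13))² = (-9 + 15)² = 6² = 36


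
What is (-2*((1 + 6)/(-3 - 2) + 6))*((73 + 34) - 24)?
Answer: -3818/5 ≈ -763.60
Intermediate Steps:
(-2*((1 + 6)/(-3 - 2) + 6))*((73 + 34) - 24) = (-2*(7/(-5) + 6))*(107 - 24) = -2*(7*(-1/5) + 6)*83 = -2*(-7/5 + 6)*83 = -2*23/5*83 = -46/5*83 = -3818/5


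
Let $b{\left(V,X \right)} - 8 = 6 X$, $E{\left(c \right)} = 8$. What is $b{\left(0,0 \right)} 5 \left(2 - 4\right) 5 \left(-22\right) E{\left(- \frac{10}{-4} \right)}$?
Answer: $70400$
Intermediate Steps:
$b{\left(V,X \right)} = 8 + 6 X$
$b{\left(0,0 \right)} 5 \left(2 - 4\right) 5 \left(-22\right) E{\left(- \frac{10}{-4} \right)} = \left(8 + 6 \cdot 0\right) 5 \left(2 - 4\right) 5 \left(-22\right) 8 = \left(8 + 0\right) 5 \left(\left(-2\right) 5\right) \left(-22\right) 8 = 8 \cdot 5 \left(-10\right) \left(-22\right) 8 = 40 \left(-10\right) \left(-22\right) 8 = \left(-400\right) \left(-22\right) 8 = 8800 \cdot 8 = 70400$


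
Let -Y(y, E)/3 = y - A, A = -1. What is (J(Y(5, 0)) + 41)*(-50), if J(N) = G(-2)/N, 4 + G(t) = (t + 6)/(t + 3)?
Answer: -2050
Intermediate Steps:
Y(y, E) = -3 - 3*y (Y(y, E) = -3*(y - 1*(-1)) = -3*(y + 1) = -3*(1 + y) = -3 - 3*y)
G(t) = -4 + (6 + t)/(3 + t) (G(t) = -4 + (t + 6)/(t + 3) = -4 + (6 + t)/(3 + t))
J(N) = 0 (J(N) = (3*(-2 - 1*(-2))/(3 - 2))/N = (3*(-2 + 2)/1)/N = (3*1*0)/N = 0/N = 0)
(J(Y(5, 0)) + 41)*(-50) = (0 + 41)*(-50) = 41*(-50) = -2050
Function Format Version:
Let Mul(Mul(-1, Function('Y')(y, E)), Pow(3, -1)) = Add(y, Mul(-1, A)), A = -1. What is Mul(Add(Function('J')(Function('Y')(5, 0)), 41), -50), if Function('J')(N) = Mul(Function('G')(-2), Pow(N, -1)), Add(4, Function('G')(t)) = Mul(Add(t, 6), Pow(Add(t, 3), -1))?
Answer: -2050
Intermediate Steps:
Function('Y')(y, E) = Add(-3, Mul(-3, y)) (Function('Y')(y, E) = Mul(-3, Add(y, Mul(-1, -1))) = Mul(-3, Add(y, 1)) = Mul(-3, Add(1, y)) = Add(-3, Mul(-3, y)))
Function('G')(t) = Add(-4, Mul(Pow(Add(3, t), -1), Add(6, t))) (Function('G')(t) = Add(-4, Mul(Add(t, 6), Pow(Add(t, 3), -1))) = Add(-4, Mul(Add(6, t), Pow(Add(3, t), -1))) = Add(-4, Mul(Pow(Add(3, t), -1), Add(6, t))))
Function('J')(N) = 0 (Function('J')(N) = Mul(Mul(3, Pow(Add(3, -2), -1), Add(-2, Mul(-1, -2))), Pow(N, -1)) = Mul(Mul(3, Pow(1, -1), Add(-2, 2)), Pow(N, -1)) = Mul(Mul(3, 1, 0), Pow(N, -1)) = Mul(0, Pow(N, -1)) = 0)
Mul(Add(Function('J')(Function('Y')(5, 0)), 41), -50) = Mul(Add(0, 41), -50) = Mul(41, -50) = -2050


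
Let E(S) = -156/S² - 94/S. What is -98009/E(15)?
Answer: 2450225/174 ≈ 14082.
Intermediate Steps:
E(S) = -156/S² - 94/S
-98009/E(15) = -98009*225/(2*(-78 - 47*15)) = -98009*225/(2*(-78 - 705)) = -98009/(2*(1/225)*(-783)) = -98009/(-174/25) = -98009*(-25/174) = 2450225/174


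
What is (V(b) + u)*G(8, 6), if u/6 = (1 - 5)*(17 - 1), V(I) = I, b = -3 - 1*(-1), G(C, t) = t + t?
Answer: -4632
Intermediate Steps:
G(C, t) = 2*t
b = -2 (b = -3 + 1 = -2)
u = -384 (u = 6*((1 - 5)*(17 - 1)) = 6*(-4*16) = 6*(-64) = -384)
(V(b) + u)*G(8, 6) = (-2 - 384)*(2*6) = -386*12 = -4632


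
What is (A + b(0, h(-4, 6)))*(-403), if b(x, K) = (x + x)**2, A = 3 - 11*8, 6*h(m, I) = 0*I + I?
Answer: 34255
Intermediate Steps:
h(m, I) = I/6 (h(m, I) = (0*I + I)/6 = (0 + I)/6 = I/6)
A = -85 (A = 3 - 88 = -85)
b(x, K) = 4*x**2 (b(x, K) = (2*x)**2 = 4*x**2)
(A + b(0, h(-4, 6)))*(-403) = (-85 + 4*0**2)*(-403) = (-85 + 4*0)*(-403) = (-85 + 0)*(-403) = -85*(-403) = 34255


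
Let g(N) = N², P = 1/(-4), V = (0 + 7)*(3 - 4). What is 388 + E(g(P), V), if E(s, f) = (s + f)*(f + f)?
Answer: 3881/8 ≈ 485.13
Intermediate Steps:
V = -7 (V = 7*(-1) = -7)
P = -¼ (P = 1*(-¼) = -¼ ≈ -0.25000)
E(s, f) = 2*f*(f + s) (E(s, f) = (f + s)*(2*f) = 2*f*(f + s))
388 + E(g(P), V) = 388 + 2*(-7)*(-7 + (-¼)²) = 388 + 2*(-7)*(-7 + 1/16) = 388 + 2*(-7)*(-111/16) = 388 + 777/8 = 3881/8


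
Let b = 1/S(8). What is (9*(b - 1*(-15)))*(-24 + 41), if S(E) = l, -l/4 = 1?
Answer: 9027/4 ≈ 2256.8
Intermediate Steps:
l = -4 (l = -4*1 = -4)
S(E) = -4
b = -¼ (b = 1/(-4) = -¼ ≈ -0.25000)
(9*(b - 1*(-15)))*(-24 + 41) = (9*(-¼ - 1*(-15)))*(-24 + 41) = (9*(-¼ + 15))*17 = (9*(59/4))*17 = (531/4)*17 = 9027/4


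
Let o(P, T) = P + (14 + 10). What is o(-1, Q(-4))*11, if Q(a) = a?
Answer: 253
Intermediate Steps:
o(P, T) = 24 + P (o(P, T) = P + 24 = 24 + P)
o(-1, Q(-4))*11 = (24 - 1)*11 = 23*11 = 253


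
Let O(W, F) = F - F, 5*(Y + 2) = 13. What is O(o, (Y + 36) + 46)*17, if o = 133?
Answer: 0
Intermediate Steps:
Y = ⅗ (Y = -2 + (⅕)*13 = -2 + 13/5 = ⅗ ≈ 0.60000)
O(W, F) = 0
O(o, (Y + 36) + 46)*17 = 0*17 = 0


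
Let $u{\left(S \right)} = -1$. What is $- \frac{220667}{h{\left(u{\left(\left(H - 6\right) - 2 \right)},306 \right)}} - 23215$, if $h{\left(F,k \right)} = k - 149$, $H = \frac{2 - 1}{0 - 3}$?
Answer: $- \frac{3865422}{157} \approx -24621.0$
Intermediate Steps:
$H = - \frac{1}{3}$ ($H = 1 \frac{1}{-3} = 1 \left(- \frac{1}{3}\right) = - \frac{1}{3} \approx -0.33333$)
$h{\left(F,k \right)} = -149 + k$
$- \frac{220667}{h{\left(u{\left(\left(H - 6\right) - 2 \right)},306 \right)}} - 23215 = - \frac{220667}{-149 + 306} - 23215 = - \frac{220667}{157} - 23215 = - \frac{3865422}{157}$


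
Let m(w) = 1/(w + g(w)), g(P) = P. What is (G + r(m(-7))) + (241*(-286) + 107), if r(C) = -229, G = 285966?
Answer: 216918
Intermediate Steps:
m(w) = 1/(2*w) (m(w) = 1/(w + w) = 1/(2*w))
(G + r(m(-7))) + (241*(-286) + 107) = (285966 - 229) + (241*(-286) + 107) = 285737 + (-68926 + 107) = 285737 - 68819 = 216918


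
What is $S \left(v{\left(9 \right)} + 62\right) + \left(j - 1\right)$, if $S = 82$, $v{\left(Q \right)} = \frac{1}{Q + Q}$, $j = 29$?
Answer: $\frac{46049}{9} \approx 5116.6$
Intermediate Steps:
$v{\left(Q \right)} = \frac{1}{2 Q}$
$S \left(v{\left(9 \right)} + 62\right) + \left(j - 1\right) = 82 \left(\frac{1}{2 \cdot 9} + 62\right) + \left(29 - 1\right) = 82 \left(\frac{1}{2} \cdot \frac{1}{9} + 62\right) + \left(29 - 1\right) = 82 \left(\frac{1}{18} + 62\right) + 28 = 82 \cdot \frac{1117}{18} + 28 = \frac{45797}{9} + 28 = \frac{46049}{9}$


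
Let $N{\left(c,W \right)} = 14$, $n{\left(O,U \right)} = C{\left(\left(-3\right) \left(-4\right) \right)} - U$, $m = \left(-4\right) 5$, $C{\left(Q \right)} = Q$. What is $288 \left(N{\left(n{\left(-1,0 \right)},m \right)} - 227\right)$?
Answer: $-61344$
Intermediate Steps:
$m = -20$
$n{\left(O,U \right)} = 12 - U$ ($n{\left(O,U \right)} = \left(-3\right) \left(-4\right) - U = 12 - U$)
$288 \left(N{\left(n{\left(-1,0 \right)},m \right)} - 227\right) = 288 \left(14 - 227\right) = 288 \left(-213\right) = -61344$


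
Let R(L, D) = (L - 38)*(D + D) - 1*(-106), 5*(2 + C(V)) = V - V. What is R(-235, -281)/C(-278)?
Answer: -76766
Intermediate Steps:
C(V) = -2 (C(V) = -2 + (V - V)/5 = -2 + (⅕)*0 = -2 + 0 = -2)
R(L, D) = 106 + 2*D*(-38 + L) (R(L, D) = (-38 + L)*(2*D) + 106 = 2*D*(-38 + L) + 106 = 106 + 2*D*(-38 + L))
R(-235, -281)/C(-278) = (106 - 76*(-281) + 2*(-281)*(-235))/(-2) = (106 + 21356 + 132070)*(-½) = 153532*(-½) = -76766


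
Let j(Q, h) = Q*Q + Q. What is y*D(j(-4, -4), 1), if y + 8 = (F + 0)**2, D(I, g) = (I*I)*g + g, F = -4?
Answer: 1160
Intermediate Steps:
j(Q, h) = Q + Q**2 (j(Q, h) = Q**2 + Q = Q + Q**2)
D(I, g) = g + g*I**2 (D(I, g) = I**2*g + g = g*I**2 + g = g + g*I**2)
y = 8 (y = -8 + (-4 + 0)**2 = -8 + (-4)**2 = -8 + 16 = 8)
y*D(j(-4, -4), 1) = 8*(1*(1 + (-4*(1 - 4))**2)) = 8*(1*(1 + (-4*(-3))**2)) = 8*(1*(1 + 12**2)) = 8*(1*(1 + 144)) = 8*(1*145) = 8*145 = 1160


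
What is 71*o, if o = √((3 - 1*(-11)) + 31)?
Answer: 213*√5 ≈ 476.28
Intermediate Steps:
o = 3*√5 (o = √((3 + 11) + 31) = √(14 + 31) = √45 = 3*√5 ≈ 6.7082)
71*o = 71*(3*√5) = 213*√5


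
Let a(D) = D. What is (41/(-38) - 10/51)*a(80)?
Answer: -98840/969 ≈ -102.00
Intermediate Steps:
(41/(-38) - 10/51)*a(80) = (41/(-38) - 10/51)*80 = (41*(-1/38) - 10*1/51)*80 = (-41/38 - 10/51)*80 = -2471/1938*80 = -98840/969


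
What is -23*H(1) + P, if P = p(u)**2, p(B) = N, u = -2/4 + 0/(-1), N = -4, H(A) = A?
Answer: -7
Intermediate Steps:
u = -1/2 (u = -2*1/4 + 0*(-1) = -1/2 + 0 = -1/2 ≈ -0.50000)
p(B) = -4
P = 16 (P = (-4)**2 = 16)
-23*H(1) + P = -23*1 + 16 = -23 + 16 = -7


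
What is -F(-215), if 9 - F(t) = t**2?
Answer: 46216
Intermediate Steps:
F(t) = 9 - t**2
-F(-215) = -(9 - 1*(-215)**2) = -(9 - 1*46225) = -(9 - 46225) = -1*(-46216) = 46216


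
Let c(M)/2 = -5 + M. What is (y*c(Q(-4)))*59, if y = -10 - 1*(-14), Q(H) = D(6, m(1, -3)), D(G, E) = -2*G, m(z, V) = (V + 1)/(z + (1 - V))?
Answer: -8024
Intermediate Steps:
m(z, V) = (1 + V)/(1 + z - V)
Q(H) = -12 (Q(H) = -2*6 = -12)
c(M) = -10 + 2*M (c(M) = 2*(-5 + M) = -10 + 2*M)
y = 4 (y = -10 + 14 = 4)
(y*c(Q(-4)))*59 = (4*(-10 + 2*(-12)))*59 = (4*(-10 - 24))*59 = (4*(-34))*59 = -136*59 = -8024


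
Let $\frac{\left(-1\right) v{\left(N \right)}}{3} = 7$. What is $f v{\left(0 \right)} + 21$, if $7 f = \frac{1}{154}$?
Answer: $\frac{3231}{154} \approx 20.981$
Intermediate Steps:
$v{\left(N \right)} = -21$ ($v{\left(N \right)} = \left(-3\right) 7 = -21$)
$f = \frac{1}{1078}$ ($f = \frac{1}{7 \cdot 154} = \frac{1}{7} \cdot \frac{1}{154} = \frac{1}{1078} \approx 0.00092764$)
$f v{\left(0 \right)} + 21 = \frac{1}{1078} \left(-21\right) + 21 = - \frac{3}{154} + 21 = \frac{3231}{154}$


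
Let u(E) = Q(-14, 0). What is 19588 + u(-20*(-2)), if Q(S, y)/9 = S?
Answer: 19462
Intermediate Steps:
Q(S, y) = 9*S
u(E) = -126 (u(E) = 9*(-14) = -126)
19588 + u(-20*(-2)) = 19588 - 126 = 19462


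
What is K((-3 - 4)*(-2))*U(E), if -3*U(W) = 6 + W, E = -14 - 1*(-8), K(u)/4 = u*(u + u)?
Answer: 0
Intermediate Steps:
K(u) = 8*u**2 (K(u) = 4*(u*(u + u)) = 4*(u*(2*u)) = 4*(2*u**2) = 8*u**2)
E = -6 (E = -14 + 8 = -6)
U(W) = -2 - W/3 (U(W) = -(6 + W)/3 = -2 - W/3)
K((-3 - 4)*(-2))*U(E) = (8*((-3 - 4)*(-2))**2)*(-2 - 1/3*(-6)) = (8*(-7*(-2))**2)*(-2 + 2) = (8*14**2)*0 = (8*196)*0 = 1568*0 = 0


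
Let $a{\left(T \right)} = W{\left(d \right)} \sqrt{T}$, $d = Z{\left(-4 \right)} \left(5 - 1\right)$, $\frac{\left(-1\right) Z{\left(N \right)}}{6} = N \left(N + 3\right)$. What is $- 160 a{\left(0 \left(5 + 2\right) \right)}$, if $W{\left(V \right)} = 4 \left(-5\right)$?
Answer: $0$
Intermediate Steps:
$Z{\left(N \right)} = - 6 N \left(3 + N\right)$ ($Z{\left(N \right)} = - 6 N \left(N + 3\right) = - 6 N \left(3 + N\right)$)
$d = -96$ ($d = \left(-6\right) \left(-4\right) \left(3 - 4\right) \left(5 - 1\right) = \left(-6\right) \left(-4\right) \left(-1\right) 4 = \left(-24\right) 4 = -96$)
$W{\left(V \right)} = -20$
$a{\left(T \right)} = - 20 \sqrt{T}$
$- 160 a{\left(0 \left(5 + 2\right) \right)} = - 160 \left(- 20 \sqrt{0 \left(5 + 2\right)}\right) = - 160 \left(- 20 \sqrt{0 \cdot 7}\right) = - 160 \left(- 20 \sqrt{0}\right) = - 160 \left(\left(-20\right) 0\right) = \left(-160\right) 0 = 0$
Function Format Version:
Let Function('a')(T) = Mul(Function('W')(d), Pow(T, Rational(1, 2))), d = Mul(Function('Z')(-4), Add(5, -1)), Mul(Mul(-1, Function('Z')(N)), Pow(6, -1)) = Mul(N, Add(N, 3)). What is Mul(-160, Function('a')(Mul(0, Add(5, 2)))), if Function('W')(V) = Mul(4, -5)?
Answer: 0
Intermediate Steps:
Function('Z')(N) = Mul(-6, N, Add(3, N)) (Function('Z')(N) = Mul(-6, Mul(N, Add(N, 3))) = Mul(-6, Mul(N, Add(3, N))) = Mul(-6, N, Add(3, N)))
d = -96 (d = Mul(Mul(-6, -4, Add(3, -4)), Add(5, -1)) = Mul(Mul(-6, -4, -1), 4) = Mul(-24, 4) = -96)
Function('W')(V) = -20
Function('a')(T) = Mul(-20, Pow(T, Rational(1, 2)))
Mul(-160, Function('a')(Mul(0, Add(5, 2)))) = Mul(-160, Mul(-20, Pow(Mul(0, Add(5, 2)), Rational(1, 2)))) = Mul(-160, Mul(-20, Pow(Mul(0, 7), Rational(1, 2)))) = Mul(-160, Mul(-20, Pow(0, Rational(1, 2)))) = Mul(-160, Mul(-20, 0)) = Mul(-160, 0) = 0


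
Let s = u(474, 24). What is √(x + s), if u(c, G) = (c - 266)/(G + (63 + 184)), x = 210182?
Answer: √15436032630/271 ≈ 458.46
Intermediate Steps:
u(c, G) = (-266 + c)/(247 + G) (u(c, G) = (-266 + c)/(G + 247) = (-266 + c)/(247 + G))
s = 208/271 (s = (-266 + 474)/(247 + 24) = 208/271 ≈ 0.76753)
√(x + s) = √(210182 + 208/271) = √(56959530/271) = √15436032630/271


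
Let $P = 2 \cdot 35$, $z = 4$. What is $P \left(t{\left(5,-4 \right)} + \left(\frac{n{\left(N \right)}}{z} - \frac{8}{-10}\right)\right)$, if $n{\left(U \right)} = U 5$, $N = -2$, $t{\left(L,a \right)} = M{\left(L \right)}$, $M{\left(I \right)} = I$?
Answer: $231$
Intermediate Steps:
$t{\left(L,a \right)} = L$
$n{\left(U \right)} = 5 U$
$P = 70$
$P \left(t{\left(5,-4 \right)} + \left(\frac{n{\left(N \right)}}{z} - \frac{8}{-10}\right)\right) = 70 \left(5 + \left(\frac{5 \left(-2\right)}{4} - \frac{8}{-10}\right)\right) = 70 \left(5 - \frac{17}{10}\right) = 70 \cdot \frac{33}{10} = 231$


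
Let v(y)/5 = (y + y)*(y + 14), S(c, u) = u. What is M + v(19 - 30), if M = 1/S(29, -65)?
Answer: -21451/65 ≈ -330.02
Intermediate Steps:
v(y) = 10*y*(14 + y) (v(y) = 5*((y + y)*(y + 14)) = 5*((2*y)*(14 + y)) = 5*(2*y*(14 + y)) = 10*y*(14 + y))
M = -1/65 (M = 1/(-65) = -1/65 ≈ -0.015385)
M + v(19 - 30) = -1/65 + 10*(19 - 30)*(14 + (19 - 30)) = -1/65 + 10*(-11)*(14 - 11) = -1/65 + 10*(-11)*3 = -1/65 - 330 = -21451/65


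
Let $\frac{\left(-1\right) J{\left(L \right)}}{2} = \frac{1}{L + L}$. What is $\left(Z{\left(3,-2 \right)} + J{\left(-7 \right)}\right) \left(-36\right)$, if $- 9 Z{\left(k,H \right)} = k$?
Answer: $\frac{48}{7} \approx 6.8571$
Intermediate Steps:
$Z{\left(k,H \right)} = - \frac{k}{9}$
$J{\left(L \right)} = - \frac{1}{L}$ ($J{\left(L \right)} = - \frac{2}{L + L} = - \frac{2}{2 L} = - 2 \frac{1}{2 L} = - \frac{1}{L}$)
$\left(Z{\left(3,-2 \right)} + J{\left(-7 \right)}\right) \left(-36\right) = \left(\left(- \frac{1}{9}\right) 3 - \frac{1}{-7}\right) \left(-36\right) = \left(- \frac{1}{3} - - \frac{1}{7}\right) \left(-36\right) = \left(- \frac{1}{3} + \frac{1}{7}\right) \left(-36\right) = \left(- \frac{4}{21}\right) \left(-36\right) = \frac{48}{7}$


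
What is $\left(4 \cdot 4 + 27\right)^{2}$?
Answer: $1849$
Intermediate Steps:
$\left(4 \cdot 4 + 27\right)^{2} = \left(16 + 27\right)^{2} = 43^{2} = 1849$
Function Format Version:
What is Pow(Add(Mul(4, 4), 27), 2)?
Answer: 1849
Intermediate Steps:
Pow(Add(Mul(4, 4), 27), 2) = Pow(Add(16, 27), 2) = Pow(43, 2) = 1849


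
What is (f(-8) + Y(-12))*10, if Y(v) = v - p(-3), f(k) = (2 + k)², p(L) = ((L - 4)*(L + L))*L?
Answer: 1500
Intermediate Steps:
p(L) = 2*L²*(-4 + L) (p(L) = ((-4 + L)*(2*L))*L = (2*L*(-4 + L))*L = 2*L²*(-4 + L))
Y(v) = 126 + v (Y(v) = v - 2*(-3)²*(-4 - 3) = v - 2*9*(-7) = v - 1*(-126) = v + 126 = 126 + v)
(f(-8) + Y(-12))*10 = ((2 - 8)² + (126 - 12))*10 = ((-6)² + 114)*10 = (36 + 114)*10 = 150*10 = 1500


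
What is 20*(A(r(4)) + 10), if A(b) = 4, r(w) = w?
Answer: 280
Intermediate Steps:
20*(A(r(4)) + 10) = 20*(4 + 10) = 20*14 = 280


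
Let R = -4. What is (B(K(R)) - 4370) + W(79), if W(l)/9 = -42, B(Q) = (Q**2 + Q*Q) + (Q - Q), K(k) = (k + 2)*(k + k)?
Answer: -4236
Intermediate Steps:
K(k) = 2*k*(2 + k) (K(k) = (2 + k)*(2*k) = 2*k*(2 + k))
B(Q) = 2*Q**2 (B(Q) = (Q**2 + Q**2) + 0 = 2*Q**2 + 0 = 2*Q**2)
W(l) = -378 (W(l) = 9*(-42) = -378)
(B(K(R)) - 4370) + W(79) = (2*(2*(-4)*(2 - 4))**2 - 4370) - 378 = (2*(2*(-4)*(-2))**2 - 4370) - 378 = (2*16**2 - 4370) - 378 = (2*256 - 4370) - 378 = (512 - 4370) - 378 = -3858 - 378 = -4236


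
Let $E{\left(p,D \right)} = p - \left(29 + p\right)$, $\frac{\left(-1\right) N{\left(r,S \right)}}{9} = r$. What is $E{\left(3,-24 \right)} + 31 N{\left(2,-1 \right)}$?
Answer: $-587$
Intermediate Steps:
$N{\left(r,S \right)} = - 9 r$
$E{\left(p,D \right)} = -29$
$E{\left(3,-24 \right)} + 31 N{\left(2,-1 \right)} = -29 + 31 \left(\left(-9\right) 2\right) = -29 + 31 \left(-18\right) = -29 - 558 = -587$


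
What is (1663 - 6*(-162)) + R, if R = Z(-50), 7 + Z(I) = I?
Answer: 2578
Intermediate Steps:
Z(I) = -7 + I
R = -57 (R = -7 - 50 = -57)
(1663 - 6*(-162)) + R = (1663 - 6*(-162)) - 57 = (1663 + 972) - 57 = 2635 - 57 = 2578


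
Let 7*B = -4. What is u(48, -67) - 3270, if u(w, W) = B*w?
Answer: -23082/7 ≈ -3297.4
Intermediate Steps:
B = -4/7 (B = (1/7)*(-4) = -4/7 ≈ -0.57143)
u(w, W) = -4*w/7
u(48, -67) - 3270 = -4/7*48 - 3270 = -192/7 - 3270 = -23082/7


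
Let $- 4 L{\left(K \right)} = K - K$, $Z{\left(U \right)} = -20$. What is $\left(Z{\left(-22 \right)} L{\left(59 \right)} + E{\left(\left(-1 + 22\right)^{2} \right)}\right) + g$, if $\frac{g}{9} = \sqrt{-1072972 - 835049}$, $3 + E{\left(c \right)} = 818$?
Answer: $815 + 9 i \sqrt{1908021} \approx 815.0 + 12432.0 i$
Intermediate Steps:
$L{\left(K \right)} = 0$ ($L{\left(K \right)} = - \frac{K - K}{4} = \left(- \frac{1}{4}\right) 0 = 0$)
$E{\left(c \right)} = 815$ ($E{\left(c \right)} = -3 + 818 = 815$)
$g = 9 i \sqrt{1908021}$ ($g = 9 \sqrt{-1072972 - 835049} = 9 \sqrt{-1908021} = 9 i \sqrt{1908021} \approx 12432.0 i$)
$\left(Z{\left(-22 \right)} L{\left(59 \right)} + E{\left(\left(-1 + 22\right)^{2} \right)}\right) + g = \left(\left(-20\right) 0 + 815\right) + 9 i \sqrt{1908021} = \left(0 + 815\right) + 9 i \sqrt{1908021} = 815 + 9 i \sqrt{1908021}$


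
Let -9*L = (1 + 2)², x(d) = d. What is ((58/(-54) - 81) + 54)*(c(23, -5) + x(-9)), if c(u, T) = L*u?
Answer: 24256/27 ≈ 898.37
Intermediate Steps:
L = -1 (L = -(1 + 2)²/9 = -⅑*3² = -⅑*9 = -1)
c(u, T) = -u
((58/(-54) - 81) + 54)*(c(23, -5) + x(-9)) = ((58/(-54) - 81) + 54)*(-1*23 - 9) = ((58*(-1/54) - 81) + 54)*(-23 - 9) = ((-29/27 - 81) + 54)*(-32) = (-2216/27 + 54)*(-32) = -758/27*(-32) = 24256/27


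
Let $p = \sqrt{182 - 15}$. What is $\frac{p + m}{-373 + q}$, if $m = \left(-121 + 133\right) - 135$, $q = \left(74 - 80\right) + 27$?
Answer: $\frac{123}{352} - \frac{\sqrt{167}}{352} \approx 0.31272$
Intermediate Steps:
$q = 21$ ($q = -6 + 27 = 21$)
$m = -123$ ($m = 12 - 135 = -123$)
$p = \sqrt{167} \approx 12.923$
$\frac{p + m}{-373 + q} = \frac{\sqrt{167} - 123}{-373 + 21} = \frac{-123 + \sqrt{167}}{-352} = \left(-123 + \sqrt{167}\right) \left(- \frac{1}{352}\right) = \frac{123}{352} - \frac{\sqrt{167}}{352}$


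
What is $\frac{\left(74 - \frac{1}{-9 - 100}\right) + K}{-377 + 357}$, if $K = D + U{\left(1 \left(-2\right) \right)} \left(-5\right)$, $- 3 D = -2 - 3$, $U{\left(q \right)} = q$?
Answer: $- \frac{7004}{1635} \approx -4.2838$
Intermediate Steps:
$D = \frac{5}{3}$ ($D = - \frac{-2 - 3}{3} = \left(- \frac{1}{3}\right) \left(-5\right) = \frac{5}{3} \approx 1.6667$)
$K = \frac{35}{3}$ ($K = \frac{5}{3} + 1 \left(-2\right) \left(-5\right) = \frac{5}{3} - -10 = \frac{5}{3} + 10 = \frac{35}{3} \approx 11.667$)
$\frac{\left(74 - \frac{1}{-9 - 100}\right) + K}{-377 + 357} = \frac{\left(74 - \frac{1}{-9 - 100}\right) + \frac{35}{3}}{-377 + 357} = \frac{\left(74 - \frac{1}{-109}\right) + \frac{35}{3}}{-20} = \left(\left(74 - - \frac{1}{109}\right) + \frac{35}{3}\right) \left(- \frac{1}{20}\right) = \left(\left(74 + \frac{1}{109}\right) + \frac{35}{3}\right) \left(- \frac{1}{20}\right) = \left(\frac{8067}{109} + \frac{35}{3}\right) \left(- \frac{1}{20}\right) = \frac{28016}{327} \left(- \frac{1}{20}\right) = - \frac{7004}{1635}$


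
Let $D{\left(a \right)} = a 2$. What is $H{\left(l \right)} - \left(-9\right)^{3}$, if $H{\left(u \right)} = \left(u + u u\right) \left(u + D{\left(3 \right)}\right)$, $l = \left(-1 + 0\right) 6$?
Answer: $729$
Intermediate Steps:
$l = -6$ ($l = \left(-1\right) 6 = -6$)
$D{\left(a \right)} = 2 a$
$H{\left(u \right)} = \left(6 + u\right) \left(u + u^{2}\right)$ ($H{\left(u \right)} = \left(u + u u\right) \left(u + 2 \cdot 3\right) = \left(u + u^{2}\right) \left(u + 6\right) = \left(u + u^{2}\right) \left(6 + u\right) = \left(6 + u\right) \left(u + u^{2}\right)$)
$H{\left(l \right)} - \left(-9\right)^{3} = - 6 \left(6 + \left(-6\right)^{2} + 7 \left(-6\right)\right) - \left(-9\right)^{3} = - 6 \left(6 + 36 - 42\right) - -729 = \left(-6\right) 0 + 729 = 0 + 729 = 729$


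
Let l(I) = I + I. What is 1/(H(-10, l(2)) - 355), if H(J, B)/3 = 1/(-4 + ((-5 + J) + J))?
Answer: -29/10298 ≈ -0.0028161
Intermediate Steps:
l(I) = 2*I
H(J, B) = 3/(-9 + 2*J) (H(J, B) = 3/(-4 + ((-5 + J) + J)) = 3/(-4 + (-5 + 2*J)) = 3/(-9 + 2*J))
1/(H(-10, l(2)) - 355) = 1/(3/(-9 + 2*(-10)) - 355) = 1/(3/(-9 - 20) - 355) = 1/(3/(-29) - 355) = 1/(3*(-1/29) - 355) = 1/(-3/29 - 355) = 1/(-10298/29) = -29/10298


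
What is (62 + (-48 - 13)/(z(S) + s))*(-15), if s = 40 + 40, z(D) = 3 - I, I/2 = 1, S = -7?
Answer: -24805/27 ≈ -918.70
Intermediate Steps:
I = 2 (I = 2*1 = 2)
z(D) = 1 (z(D) = 3 - 1*2 = 3 - 2 = 1)
s = 80
(62 + (-48 - 13)/(z(S) + s))*(-15) = (62 + (-48 - 13)/(1 + 80))*(-15) = (62 - 61/81)*(-15) = (4961/81)*(-15) = -24805/27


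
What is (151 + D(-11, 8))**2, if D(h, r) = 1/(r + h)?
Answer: 204304/9 ≈ 22700.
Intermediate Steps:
D(h, r) = 1/(h + r)
(151 + D(-11, 8))**2 = (151 + 1/(-11 + 8))**2 = (151 + 1/(-3))**2 = (151 - 1/3)**2 = (452/3)**2 = 204304/9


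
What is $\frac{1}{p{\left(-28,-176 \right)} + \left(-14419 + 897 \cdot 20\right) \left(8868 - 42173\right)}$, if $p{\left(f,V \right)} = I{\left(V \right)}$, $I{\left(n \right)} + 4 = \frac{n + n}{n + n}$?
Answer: $- \frac{1}{117266908} \approx -8.5276 \cdot 10^{-9}$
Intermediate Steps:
$I{\left(n \right)} = -3$ ($I{\left(n \right)} = -4 + \frac{n + n}{n + n} = -4 + \frac{2 n}{2 n} = -4 + 2 n \frac{1}{2 n} = -4 + 1 = -3$)
$p{\left(f,V \right)} = -3$
$\frac{1}{p{\left(-28,-176 \right)} + \left(-14419 + 897 \cdot 20\right) \left(8868 - 42173\right)} = \frac{1}{-3 + \left(-14419 + 897 \cdot 20\right) \left(8868 - 42173\right)} = \frac{1}{-3 + \left(-14419 + 17940\right) \left(-33305\right)} = \frac{1}{-3 + 3521 \left(-33305\right)} = \frac{1}{-3 - 117266905} = \frac{1}{-117266908} = - \frac{1}{117266908}$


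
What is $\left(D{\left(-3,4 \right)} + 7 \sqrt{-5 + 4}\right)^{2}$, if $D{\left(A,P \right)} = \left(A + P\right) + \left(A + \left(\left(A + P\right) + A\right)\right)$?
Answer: $\left(4 - 7 i\right)^{2} \approx -33.0 - 56.0 i$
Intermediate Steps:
$D{\left(A,P \right)} = 2 P + 4 A$ ($D{\left(A,P \right)} = \left(A + P\right) + \left(A + \left(P + 2 A\right)\right) = \left(A + P\right) + \left(P + 3 A\right) = 2 P + 4 A$)
$\left(D{\left(-3,4 \right)} + 7 \sqrt{-5 + 4}\right)^{2} = \left(\left(2 \cdot 4 + 4 \left(-3\right)\right) + 7 \sqrt{-5 + 4}\right)^{2} = \left(\left(8 - 12\right) + 7 \sqrt{-1}\right)^{2} = \left(-4 + 7 i\right)^{2}$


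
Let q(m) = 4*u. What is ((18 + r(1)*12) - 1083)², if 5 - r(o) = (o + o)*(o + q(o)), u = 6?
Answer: 2576025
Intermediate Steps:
q(m) = 24 (q(m) = 4*6 = 24)
r(o) = 5 - 2*o*(24 + o) (r(o) = 5 - (o + o)*(o + 24) = 5 - 2*o*(24 + o))
((18 + r(1)*12) - 1083)² = ((18 + (5 - 48*1 - 2*1²)*12) - 1083)² = ((18 + (5 - 48 - 2*1)*12) - 1083)² = ((18 + (5 - 48 - 2)*12) - 1083)² = ((18 - 45*12) - 1083)² = ((18 - 540) - 1083)² = (-522 - 1083)² = (-1605)² = 2576025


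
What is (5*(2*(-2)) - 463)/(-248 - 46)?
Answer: 23/14 ≈ 1.6429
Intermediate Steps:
(5*(2*(-2)) - 463)/(-248 - 46) = (5*(-4) - 463)/(-294) = (-20 - 463)*(-1/294) = -483*(-1/294) = 23/14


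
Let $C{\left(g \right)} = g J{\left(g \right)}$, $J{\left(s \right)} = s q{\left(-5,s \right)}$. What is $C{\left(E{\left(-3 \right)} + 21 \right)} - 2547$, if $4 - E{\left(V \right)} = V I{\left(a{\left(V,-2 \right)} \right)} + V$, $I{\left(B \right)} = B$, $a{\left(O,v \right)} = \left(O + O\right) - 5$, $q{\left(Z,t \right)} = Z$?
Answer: $-2672$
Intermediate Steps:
$a{\left(O,v \right)} = -5 + 2 O$ ($a{\left(O,v \right)} = 2 O - 5 = -5 + 2 O$)
$E{\left(V \right)} = 4 - V - V \left(-5 + 2 V\right)$ ($E{\left(V \right)} = 4 - \left(V \left(-5 + 2 V\right) + V\right) = 4 - \left(V + V \left(-5 + 2 V\right)\right) = 4 - V - V \left(-5 + 2 V\right)$)
$J{\left(s \right)} = - 5 s$ ($J{\left(s \right)} = s \left(-5\right) = - 5 s$)
$C{\left(g \right)} = - 5 g^{2}$ ($C{\left(g \right)} = g \left(- 5 g\right) = - 5 g^{2}$)
$C{\left(E{\left(-3 \right)} + 21 \right)} - 2547 = - 5 \left(\left(4 - -3 - - 3 \left(-5 + 2 \left(-3\right)\right)\right) + 21\right)^{2} - 2547 = - 5 \left(\left(4 + 3 - - 3 \left(-5 - 6\right)\right) + 21\right)^{2} - 2547 = - 5 \left(\left(4 + 3 - \left(-3\right) \left(-11\right)\right) + 21\right)^{2} - 2547 = - 5 \left(\left(4 + 3 - 33\right) + 21\right)^{2} - 2547 = - 5 \left(-26 + 21\right)^{2} - 2547 = - 5 \left(-5\right)^{2} - 2547 = \left(-5\right) 25 - 2547 = -125 - 2547 = -2672$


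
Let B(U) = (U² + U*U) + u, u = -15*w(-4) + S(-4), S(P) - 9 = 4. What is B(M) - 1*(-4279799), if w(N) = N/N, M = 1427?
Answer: 8352455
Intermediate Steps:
S(P) = 13 (S(P) = 9 + 4 = 13)
w(N) = 1
u = -2 (u = -15*1 + 13 = -15 + 13 = -2)
B(U) = -2 + 2*U² (B(U) = (U² + U*U) - 2 = (U² + U²) - 2 = 2*U² - 2 = -2 + 2*U²)
B(M) - 1*(-4279799) = (-2 + 2*1427²) - 1*(-4279799) = (-2 + 2*2036329) + 4279799 = (-2 + 4072658) + 4279799 = 4072656 + 4279799 = 8352455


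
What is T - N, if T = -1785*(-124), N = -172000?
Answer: 393340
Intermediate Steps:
T = 221340
T - N = 221340 - 1*(-172000) = 221340 + 172000 = 393340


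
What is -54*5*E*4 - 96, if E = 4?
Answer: -4416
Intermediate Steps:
-54*5*E*4 - 96 = -54*5*4*4 - 96 = -1080*4 - 96 = -54*80 - 96 = -4320 - 96 = -4416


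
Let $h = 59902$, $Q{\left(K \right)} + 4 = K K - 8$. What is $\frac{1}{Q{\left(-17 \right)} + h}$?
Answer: $\frac{1}{60179} \approx 1.6617 \cdot 10^{-5}$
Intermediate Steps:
$Q{\left(K \right)} = -12 + K^{2}$ ($Q{\left(K \right)} = -4 + \left(K K - 8\right) = -4 + \left(K^{2} - 8\right) = -4 + \left(-8 + K^{2}\right) = -12 + K^{2}$)
$\frac{1}{Q{\left(-17 \right)} + h} = \frac{1}{\left(-12 + \left(-17\right)^{2}\right) + 59902} = \frac{1}{\left(-12 + 289\right) + 59902} = \frac{1}{277 + 59902} = \frac{1}{60179}$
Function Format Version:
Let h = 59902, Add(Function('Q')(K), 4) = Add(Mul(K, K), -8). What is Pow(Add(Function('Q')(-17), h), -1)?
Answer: Rational(1, 60179) ≈ 1.6617e-5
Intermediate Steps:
Function('Q')(K) = Add(-12, Pow(K, 2)) (Function('Q')(K) = Add(-4, Add(Mul(K, K), -8)) = Add(-4, Add(Pow(K, 2), -8)) = Add(-4, Add(-8, Pow(K, 2))) = Add(-12, Pow(K, 2)))
Pow(Add(Function('Q')(-17), h), -1) = Pow(Add(Add(-12, Pow(-17, 2)), 59902), -1) = Pow(Add(Add(-12, 289), 59902), -1) = Pow(Add(277, 59902), -1) = Pow(60179, -1) = Rational(1, 60179)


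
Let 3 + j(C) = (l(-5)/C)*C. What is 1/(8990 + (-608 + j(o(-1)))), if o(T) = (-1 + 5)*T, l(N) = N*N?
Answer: 1/8404 ≈ 0.00011899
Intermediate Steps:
l(N) = N²
o(T) = 4*T
j(C) = 22 (j(C) = -3 + ((-5)²/C)*C = -3 + (25/C)*C = -3 + 25 = 22)
1/(8990 + (-608 + j(o(-1)))) = 1/(8990 + (-608 + 22)) = 1/(8990 - 586) = 1/8404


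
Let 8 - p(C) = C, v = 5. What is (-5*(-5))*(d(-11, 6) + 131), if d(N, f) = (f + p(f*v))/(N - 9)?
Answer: 3295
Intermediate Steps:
p(C) = 8 - C
d(N, f) = (8 - 4*f)/(-9 + N) (d(N, f) = (f + (8 - f*5))/(N - 9) = (f + (8 - 5*f))/(-9 + N) = (8 - 4*f)/(-9 + N))
(-5*(-5))*(d(-11, 6) + 131) = (-5*(-5))*(4*(2 - 1*6)/(-9 - 11) + 131) = 25*(4*(2 - 6)/(-20) + 131) = 25*(4*(-1/20)*(-4) + 131) = 25*(4/5 + 131) = 25*(659/5) = 3295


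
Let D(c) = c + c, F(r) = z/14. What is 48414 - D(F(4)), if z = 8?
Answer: 338890/7 ≈ 48413.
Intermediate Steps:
F(r) = 4/7 (F(r) = 8/14 = 8*(1/14) = 4/7)
D(c) = 2*c
48414 - D(F(4)) = 48414 - 2*4/7 = 48414 - 1*8/7 = 48414 - 8/7 = 338890/7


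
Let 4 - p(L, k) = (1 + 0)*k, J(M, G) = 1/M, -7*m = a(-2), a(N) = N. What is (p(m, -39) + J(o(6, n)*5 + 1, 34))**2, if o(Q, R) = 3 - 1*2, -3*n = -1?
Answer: 67081/36 ≈ 1863.4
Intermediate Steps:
m = 2/7 (m = -1/7*(-2) = 2/7 ≈ 0.28571)
n = 1/3 (n = -1/3*(-1) = 1/3 ≈ 0.33333)
o(Q, R) = 1 (o(Q, R) = 3 - 2 = 1)
p(L, k) = 4 - k (p(L, k) = 4 - (1 + 0)*k = 4 - k)
(p(m, -39) + J(o(6, n)*5 + 1, 34))**2 = ((4 - 1*(-39)) + 1/(1*5 + 1))**2 = ((4 + 39) + 1/(5 + 1))**2 = (43 + 1/6)**2 = (259/6)**2 = 67081/36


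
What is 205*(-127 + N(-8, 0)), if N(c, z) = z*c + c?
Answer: -27675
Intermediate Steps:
N(c, z) = c + c*z (N(c, z) = c*z + c = c + c*z)
205*(-127 + N(-8, 0)) = 205*(-127 - 8*(1 + 0)) = 205*(-127 - 8*1) = 205*(-127 - 8) = 205*(-135) = -27675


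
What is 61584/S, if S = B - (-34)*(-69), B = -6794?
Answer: -15396/2285 ≈ -6.7379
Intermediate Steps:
S = -9140 (S = -6794 - (-34)*(-69) = -6794 - 1*2346 = -6794 - 2346 = -9140)
61584/S = 61584/(-9140) = 61584*(-1/9140) = -15396/2285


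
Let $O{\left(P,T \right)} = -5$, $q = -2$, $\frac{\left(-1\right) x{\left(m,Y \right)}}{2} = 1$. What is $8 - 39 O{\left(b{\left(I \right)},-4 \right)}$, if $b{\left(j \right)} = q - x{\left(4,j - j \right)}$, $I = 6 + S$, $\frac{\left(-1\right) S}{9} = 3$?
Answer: $203$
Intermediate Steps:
$S = -27$ ($S = \left(-9\right) 3 = -27$)
$x{\left(m,Y \right)} = -2$ ($x{\left(m,Y \right)} = \left(-2\right) 1 = -2$)
$I = -21$ ($I = 6 - 27 = -21$)
$b{\left(j \right)} = 0$ ($b{\left(j \right)} = -2 - -2 = -2 + 2 = 0$)
$8 - 39 O{\left(b{\left(I \right)},-4 \right)} = 8 - -195 = 8 + 195 = 203$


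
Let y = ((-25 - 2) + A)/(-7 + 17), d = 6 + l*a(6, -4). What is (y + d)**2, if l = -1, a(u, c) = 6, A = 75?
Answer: 576/25 ≈ 23.040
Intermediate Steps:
d = 0 (d = 6 - 1*6 = 6 - 6 = 0)
y = 24/5 (y = ((-25 - 2) + 75)/(-7 + 17) = (-27 + 75)/10 = 48*(1/10) = 24/5 ≈ 4.8000)
(y + d)**2 = (24/5 + 0)**2 = (24/5)**2 = 576/25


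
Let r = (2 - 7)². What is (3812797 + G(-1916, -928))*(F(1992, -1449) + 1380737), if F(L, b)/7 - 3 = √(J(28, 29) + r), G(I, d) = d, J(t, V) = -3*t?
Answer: 5263268616702 + 26683083*I*√59 ≈ 5.2633e+12 + 2.0496e+8*I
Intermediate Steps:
r = 25 (r = (-5)² = 25)
F(L, b) = 21 + 7*I*√59 (F(L, b) = 21 + 7*√(-3*28 + 25) = 21 + 7*√(-84 + 25) = 21 + 7*√(-59) = 21 + 7*(I*√59) = 21 + 7*I*√59)
(3812797 + G(-1916, -928))*(F(1992, -1449) + 1380737) = (3812797 - 928)*((21 + 7*I*√59) + 1380737) = 3811869*(1380758 + 7*I*√59) = 5263268616702 + 26683083*I*√59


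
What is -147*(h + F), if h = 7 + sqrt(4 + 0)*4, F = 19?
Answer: -4998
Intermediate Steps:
h = 15 (h = 7 + sqrt(4)*4 = 7 + 2*4 = 7 + 8 = 15)
-147*(h + F) = -147*(15 + 19) = -147*34 = -4998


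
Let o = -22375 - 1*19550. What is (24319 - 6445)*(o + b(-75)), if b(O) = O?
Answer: -750708000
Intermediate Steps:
o = -41925 (o = -22375 - 19550 = -41925)
(24319 - 6445)*(o + b(-75)) = (24319 - 6445)*(-41925 - 75) = 17874*(-42000) = -750708000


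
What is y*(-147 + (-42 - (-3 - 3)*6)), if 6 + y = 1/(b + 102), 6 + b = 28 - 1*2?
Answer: 111843/122 ≈ 916.75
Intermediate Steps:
b = 20 (b = -6 + (28 - 1*2) = -6 + (28 - 2) = -6 + 26 = 20)
y = -731/122 (y = -6 + 1/(20 + 102) = -6 + 1/122 = -731/122 ≈ -5.9918)
y*(-147 + (-42 - (-3 - 3)*6)) = -731*(-147 + (-42 - (-3 - 3)*6))/122 = -731*(-147 + (-42 - (-6)*6))/122 = -731*(-147 + (-42 - 1*(-36)))/122 = -731*(-147 + (-42 + 36))/122 = -731*(-147 - 6)/122 = -731/122*(-153) = 111843/122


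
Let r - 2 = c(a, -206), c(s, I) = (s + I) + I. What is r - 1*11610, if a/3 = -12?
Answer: -12056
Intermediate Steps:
a = -36 (a = 3*(-12) = -36)
c(s, I) = s + 2*I (c(s, I) = (I + s) + I = s + 2*I)
r = -446 (r = 2 + (-36 + 2*(-206)) = 2 + (-36 - 412) = 2 - 448 = -446)
r - 1*11610 = -446 - 1*11610 = -446 - 11610 = -12056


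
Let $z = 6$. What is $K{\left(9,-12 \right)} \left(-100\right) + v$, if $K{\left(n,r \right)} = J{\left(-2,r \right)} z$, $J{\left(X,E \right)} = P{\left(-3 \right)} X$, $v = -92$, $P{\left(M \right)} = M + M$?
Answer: $-7292$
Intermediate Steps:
$P{\left(M \right)} = 2 M$
$J{\left(X,E \right)} = - 6 X$ ($J{\left(X,E \right)} = 2 \left(-3\right) X = - 6 X$)
$K{\left(n,r \right)} = 72$ ($K{\left(n,r \right)} = \left(-6\right) \left(-2\right) 6 = 12 \cdot 6 = 72$)
$K{\left(9,-12 \right)} \left(-100\right) + v = 72 \left(-100\right) - 92 = -7200 - 92 = -7292$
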